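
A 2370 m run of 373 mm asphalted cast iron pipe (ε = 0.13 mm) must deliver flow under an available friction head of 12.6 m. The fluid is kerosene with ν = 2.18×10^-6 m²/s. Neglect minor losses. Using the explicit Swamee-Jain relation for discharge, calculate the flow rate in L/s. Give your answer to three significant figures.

Swamee-Jain (Type II): Q = -0.965·√(gD⁵h_f/L)·ln[ε/(3.7D) + √(3.17ν²L/(gD³h_f))]
√(gD⁵h_f/L) = √(9.81·0.373⁵·12.6/2370) = 0.01941
ε/(3.7D) = 9.42×10^-5; √(3.17ν²L/(gD³h_f)) = 7.46×10^-5
Q = -0.965·0.01941·ln(1.688×10^-4) = 0.1627 m³/s
Check: V = 1.49 m/s, Re = 2.55×10^5, f = 0.01765, h_f = 12.7 m ≈ 12.6 m ✓

Q ≈ 163 L/s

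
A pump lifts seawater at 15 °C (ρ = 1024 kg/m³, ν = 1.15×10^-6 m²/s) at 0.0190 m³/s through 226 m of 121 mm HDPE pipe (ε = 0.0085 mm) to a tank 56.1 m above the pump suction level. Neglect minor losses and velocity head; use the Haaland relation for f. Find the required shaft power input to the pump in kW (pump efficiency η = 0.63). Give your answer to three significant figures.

V = 4Q/(πD²) = 1.652 m/s; Re = 1.74×10^5; ε/D = 7.02×10^-5; f = 0.01637
h_f = f(L/D)V²/2g = 4.254 m
Total head H = z + h_f = 56.1 + 4.254 = 60.35 m
P_hyd = ρgQH = 1024·9.81·0.0190·60.35 = 11.52 kW
P_shaft = P_hyd/η = 11.52/0.63 = 18.28 kW

P_shaft ≈ 18.3 kW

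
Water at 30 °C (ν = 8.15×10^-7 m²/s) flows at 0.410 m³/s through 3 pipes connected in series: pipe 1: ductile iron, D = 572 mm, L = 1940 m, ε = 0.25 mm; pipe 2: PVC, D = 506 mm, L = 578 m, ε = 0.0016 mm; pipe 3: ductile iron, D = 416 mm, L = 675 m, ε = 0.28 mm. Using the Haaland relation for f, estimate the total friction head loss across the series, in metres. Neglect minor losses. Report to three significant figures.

Pipe 1: V = 1.596 m/s, Re = 1.12×10^6, ε/D = 4.37×10^-4, f = 0.01667, h_1 = f(L/D)V²/2g = 7.337 m
Pipe 2: V = 2.039 m/s, Re = 1.27×10^6, ε/D = 3.16×10^-6, f = 0.01120, h_2 = f(L/D)V²/2g = 2.711 m
Pipe 3: V = 3.017 m/s, Re = 1.54×10^6, ε/D = 6.73×10^-4, f = 0.01814, h_3 = f(L/D)V²/2g = 13.65 m
Series → Q common, losses add: H = Σh = 23.70 m

H ≈ 23.7 m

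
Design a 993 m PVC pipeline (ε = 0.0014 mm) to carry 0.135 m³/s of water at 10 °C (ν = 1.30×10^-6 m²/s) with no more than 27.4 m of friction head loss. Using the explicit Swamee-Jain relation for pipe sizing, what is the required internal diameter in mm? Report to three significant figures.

D ≈ 237 mm

Swamee-Jain (Type III): D = 0.66·[ε^1.25·(LQ²/(gh_f))^4.75 + ν·Q^9.4·(L/(gh_f))^5.2]^0.04
LQ²/(gh_f) = 0.06733; L/(gh_f) = 3.694
Term 1 = ε^1.25·(…)^4.75 = 1.31×10^-13; Term 2 = ν·Q^9.4·(…)^5.2 = 7.77×10^-12
D = 0.66·(1.31×10^-13 + 7.77×10^-12)^0.04 = 0.2374 m = 237 mm
Check: V = 3.05 m/s, Re = 5.57×10^5, f = 0.01294, h_f = 25.7 m ≈ 27.4 m ✓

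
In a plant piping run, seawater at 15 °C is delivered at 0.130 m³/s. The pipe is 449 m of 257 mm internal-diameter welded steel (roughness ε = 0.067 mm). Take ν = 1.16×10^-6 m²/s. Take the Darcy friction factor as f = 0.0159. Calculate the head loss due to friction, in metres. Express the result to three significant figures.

V = 4Q/(πD²) = 4·0.130/(π·0.257²) = 2.506 m/s
h_f = f(L/D)V²/(2g) = 0.01590·(449/0.257)·2.506²/(2·9.81) = 8.892 m

h_f ≈ 8.89 m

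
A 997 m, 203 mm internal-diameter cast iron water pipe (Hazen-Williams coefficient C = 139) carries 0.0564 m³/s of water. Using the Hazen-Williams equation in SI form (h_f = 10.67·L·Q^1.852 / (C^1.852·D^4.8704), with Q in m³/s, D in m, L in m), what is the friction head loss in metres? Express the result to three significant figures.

h_f = 10.67·997·0.0564^1.852 / (139^1.852·0.203^4.8704) = 13.13 m

h_f ≈ 13.1 m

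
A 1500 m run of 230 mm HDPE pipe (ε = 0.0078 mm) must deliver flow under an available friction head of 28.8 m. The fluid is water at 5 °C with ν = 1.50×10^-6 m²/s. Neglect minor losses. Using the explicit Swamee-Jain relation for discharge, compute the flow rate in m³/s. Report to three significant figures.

Swamee-Jain (Type II): Q = -0.965·√(gD⁵h_f/L)·ln[ε/(3.7D) + √(3.17ν²L/(gD³h_f))]
√(gD⁵h_f/L) = √(9.81·0.230⁵·28.8/1500) = 0.01101
ε/(3.7D) = 9.17×10^-6; √(3.17ν²L/(gD³h_f)) = 5.58×10^-5
Q = -0.965·0.01101·ln(6.495×10^-5) = 0.1024 m³/s
Check: V = 2.47 m/s, Re = 3.78×10^5, f = 0.01421, h_f = 28.7 m ≈ 28.8 m ✓

Q ≈ 0.102 m³/s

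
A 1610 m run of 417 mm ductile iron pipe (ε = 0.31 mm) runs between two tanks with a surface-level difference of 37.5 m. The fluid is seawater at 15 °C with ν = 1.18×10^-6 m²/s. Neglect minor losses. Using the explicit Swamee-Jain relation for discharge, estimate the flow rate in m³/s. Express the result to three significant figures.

Q ≈ 0.437 m³/s

Swamee-Jain (Type II): Q = -0.965·√(gD⁵h_f/L)·ln[ε/(3.7D) + √(3.17ν²L/(gD³h_f))]
√(gD⁵h_f/L) = √(9.81·0.417⁵·37.5/1610) = 0.05368
ε/(3.7D) = 2.01×10^-4; √(3.17ν²L/(gD³h_f)) = 1.63×10^-5
Q = -0.965·0.05368·ln(2.172×10^-4) = 0.4369 m³/s
Check: V = 3.20 m/s, Re = 1.13×10^6, f = 0.01872, h_f = 37.7 m ≈ 37.5 m ✓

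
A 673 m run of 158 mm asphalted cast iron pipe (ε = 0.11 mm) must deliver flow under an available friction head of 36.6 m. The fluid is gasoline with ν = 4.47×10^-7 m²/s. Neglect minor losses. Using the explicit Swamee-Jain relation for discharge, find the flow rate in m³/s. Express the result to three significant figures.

Q ≈ 0.0594 m³/s

Swamee-Jain (Type II): Q = -0.965·√(gD⁵h_f/L)·ln[ε/(3.7D) + √(3.17ν²L/(gD³h_f))]
√(gD⁵h_f/L) = √(9.81·0.158⁵·36.6/673) = 0.007248
ε/(3.7D) = 1.88×10^-4; √(3.17ν²L/(gD³h_f)) = 1.73×10^-5
Q = -0.965·0.007248·ln(2.055×10^-4) = 0.05938 m³/s
Check: V = 3.03 m/s, Re = 1.07×10^6, f = 0.01848, h_f = 36.8 m ≈ 36.6 m ✓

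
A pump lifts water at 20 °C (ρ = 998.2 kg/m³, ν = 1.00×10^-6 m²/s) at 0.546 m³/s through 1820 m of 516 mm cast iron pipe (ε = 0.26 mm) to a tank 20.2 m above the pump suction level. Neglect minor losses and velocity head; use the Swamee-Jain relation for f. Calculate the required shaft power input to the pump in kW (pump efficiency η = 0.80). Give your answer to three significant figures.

P_shaft ≈ 276 kW

V = 4Q/(πD²) = 2.611 m/s; Re = 1.35×10^6; ε/D = 5.04×10^-4; f = 0.01719
h_f = f(L/D)V²/2g = 21.07 m
Total head H = z + h_f = 20.2 + 21.07 = 41.27 m
P_hyd = ρgQH = 998.2·9.81·0.546·41.27 = 220.6 kW
P_shaft = P_hyd/η = 220.6/0.80 = 275.8 kW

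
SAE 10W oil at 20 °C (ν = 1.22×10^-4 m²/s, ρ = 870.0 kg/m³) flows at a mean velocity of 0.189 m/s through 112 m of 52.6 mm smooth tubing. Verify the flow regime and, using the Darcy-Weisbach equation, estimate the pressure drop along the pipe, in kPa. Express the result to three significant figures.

Re = VD/ν = 0.189·0.05260/1.22×10^-4 = 81.5 → laminar (Re < 2300)
f = 64/Re = 0.7854
h_f = f(L/D)V²/(2g) = 0.7854·(112/0.05260)·0.189²/(2·9.81) = 3.045 m
Δp = ρg·h_f = 870.0·9.81·3.045 = 25.99 kPa

Δp ≈ 26.0 kPa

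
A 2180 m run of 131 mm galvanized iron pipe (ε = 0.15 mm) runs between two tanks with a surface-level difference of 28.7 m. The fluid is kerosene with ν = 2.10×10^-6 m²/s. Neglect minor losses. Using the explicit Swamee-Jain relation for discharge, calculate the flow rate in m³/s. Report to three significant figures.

Q ≈ 0.0163 m³/s

Swamee-Jain (Type II): Q = -0.965·√(gD⁵h_f/L)·ln[ε/(3.7D) + √(3.17ν²L/(gD³h_f))]
√(gD⁵h_f/L) = √(9.81·0.131⁵·28.7/2180) = 0.002232
ε/(3.7D) = 3.09×10^-4; √(3.17ν²L/(gD³h_f)) = 2.19×10^-4
Q = -0.965·0.002232·ln(5.289×10^-4) = 0.01625 m³/s
Check: V = 1.21 m/s, Re = 7.52×10^4, f = 0.02346, h_f = 28.9 m ≈ 28.7 m ✓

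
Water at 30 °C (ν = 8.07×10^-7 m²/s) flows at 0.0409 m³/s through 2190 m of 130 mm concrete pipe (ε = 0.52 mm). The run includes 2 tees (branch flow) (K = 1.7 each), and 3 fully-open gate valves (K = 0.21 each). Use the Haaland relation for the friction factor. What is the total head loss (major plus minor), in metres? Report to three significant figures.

H_L ≈ 236 m

V = 4Q/(πD²) = 3.081 m/s; V²/2g = 0.4839 m
Re = 4.96×10^5, ε/D = 0.00400 → f = 0.02868 (Haaland)
Major: h_f = f(L/D)·V²/2g = 0.02868·16846·0.4839 = 233.8 m
Minor: ΣK = 4.03; h_m = ΣK·V²/2g = 1.950 m
Total H_L = 233.8 + 1.950 = 235.7 m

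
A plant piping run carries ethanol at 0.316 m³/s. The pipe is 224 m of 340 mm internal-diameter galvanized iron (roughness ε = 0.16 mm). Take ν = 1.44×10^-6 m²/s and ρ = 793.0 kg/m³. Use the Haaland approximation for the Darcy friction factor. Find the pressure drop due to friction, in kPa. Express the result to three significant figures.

V = 4Q/(πD²) = 4·0.316/(π·0.340²) = 3.480 m/s
Re = VD/ν = 3.480·0.340/1.44×10^-6 = 8.22×10^5 → turbulent
ε/D = 0.16/340 = 4.71×10^-4
Haaland: f = 0.01706
h_f = f(L/D)V²/(2g) = 0.01706·(224/0.340)·3.480²/(2·9.81) = 6.940 m
Δp = ρg·h_f = 793.0·9.81·6.940 = 53.99 kPa

Δp ≈ 54.0 kPa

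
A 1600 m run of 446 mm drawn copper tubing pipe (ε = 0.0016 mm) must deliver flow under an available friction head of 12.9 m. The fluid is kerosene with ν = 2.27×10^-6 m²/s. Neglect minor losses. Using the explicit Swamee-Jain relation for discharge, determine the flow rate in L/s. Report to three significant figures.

Q ≈ 358 L/s

Swamee-Jain (Type II): Q = -0.965·√(gD⁵h_f/L)·ln[ε/(3.7D) + √(3.17ν²L/(gD³h_f))]
√(gD⁵h_f/L) = √(9.81·0.446⁵·12.9/1600) = 0.03736
ε/(3.7D) = 9.70×10^-7; √(3.17ν²L/(gD³h_f)) = 4.82×10^-5
Q = -0.965·0.03736·ln(4.922×10^-5) = 0.3576 m³/s
Check: V = 2.29 m/s, Re = 4.50×10^5, f = 0.01340, h_f = 12.8 m ≈ 12.9 m ✓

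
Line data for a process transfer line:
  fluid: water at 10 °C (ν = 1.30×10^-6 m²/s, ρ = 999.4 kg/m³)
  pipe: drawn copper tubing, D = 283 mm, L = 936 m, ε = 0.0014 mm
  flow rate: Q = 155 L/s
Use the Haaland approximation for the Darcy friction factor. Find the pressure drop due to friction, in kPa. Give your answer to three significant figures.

Δp ≈ 130 kPa

V = 4Q/(πD²) = 4·0.155/(π·0.283²) = 2.464 m/s
Re = VD/ν = 2.464·0.283/1.30×10^-6 = 5.36×10^5 → turbulent
ε/D = 0.0014/283 = 4.95×10^-6
Haaland: f = 0.01296
h_f = f(L/D)V²/(2g) = 0.01296·(936/0.283)·2.464²/(2·9.81) = 13.26 m
Δp = ρg·h_f = 999.4·9.81·13.26 = 130.0 kPa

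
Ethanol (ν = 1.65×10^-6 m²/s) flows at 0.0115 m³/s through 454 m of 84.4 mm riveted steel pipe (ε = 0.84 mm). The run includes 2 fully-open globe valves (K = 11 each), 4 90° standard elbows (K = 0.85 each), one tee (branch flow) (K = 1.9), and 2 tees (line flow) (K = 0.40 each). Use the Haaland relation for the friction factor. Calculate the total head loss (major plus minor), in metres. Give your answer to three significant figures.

V = 4Q/(πD²) = 2.056 m/s; V²/2g = 0.2154 m
Re = 1.05×10^5, ε/D = 0.00995 → f = 0.03845 (Haaland)
Major: h_f = f(L/D)·V²/2g = 0.03845·5379·0.2154 = 44.54 m
Minor: ΣK = 28.1; h_m = ΣK·V²/2g = 6.051 m
Total H_L = 44.54 + 6.051 = 50.59 m

H_L ≈ 50.6 m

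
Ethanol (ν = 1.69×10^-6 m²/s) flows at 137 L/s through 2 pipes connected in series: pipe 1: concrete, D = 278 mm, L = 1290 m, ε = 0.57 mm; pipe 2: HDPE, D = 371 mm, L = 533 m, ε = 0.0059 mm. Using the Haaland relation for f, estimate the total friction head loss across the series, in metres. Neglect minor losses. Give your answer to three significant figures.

H ≈ 30.7 m

Pipe 1: V = 2.257 m/s, Re = 3.71×10^5, ε/D = 0.00205, f = 0.02405, h_1 = f(L/D)V²/2g = 28.97 m
Pipe 2: V = 1.267 m/s, Re = 2.78×10^5, ε/D = 1.59×10^-5, f = 0.01467, h_2 = f(L/D)V²/2g = 1.725 m
Series → Q common, losses add: H = Σh = 30.70 m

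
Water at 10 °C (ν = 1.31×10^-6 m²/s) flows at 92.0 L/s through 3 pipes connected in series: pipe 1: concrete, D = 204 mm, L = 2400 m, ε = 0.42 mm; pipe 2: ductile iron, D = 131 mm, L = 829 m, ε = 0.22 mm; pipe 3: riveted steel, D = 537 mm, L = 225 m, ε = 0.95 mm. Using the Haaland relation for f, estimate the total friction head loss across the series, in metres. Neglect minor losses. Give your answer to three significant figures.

Pipe 1: V = 2.815 m/s, Re = 4.38×10^5, ε/D = 0.00206, f = 0.02401, h_1 = f(L/D)V²/2g = 114.1 m
Pipe 2: V = 6.826 m/s, Re = 6.83×10^5, ε/D = 0.00168, f = 0.02268, h_2 = f(L/D)V²/2g = 340.9 m
Pipe 3: V = 0.4062 m/s, Re = 1.67×10^5, ε/D = 0.00177, f = 0.02373, h_3 = f(L/D)V²/2g = 0.08363 m
Series → Q common, losses add: H = Σh = 455.0 m

H ≈ 455 m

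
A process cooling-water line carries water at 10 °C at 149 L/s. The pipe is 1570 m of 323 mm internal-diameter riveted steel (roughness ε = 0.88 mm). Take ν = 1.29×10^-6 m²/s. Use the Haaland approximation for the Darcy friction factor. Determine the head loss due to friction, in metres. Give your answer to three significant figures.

h_f ≈ 21.1 m

V = 4Q/(πD²) = 4·0.149/(π·0.323²) = 1.818 m/s
Re = VD/ν = 1.818·0.323/1.29×10^-6 = 4.55×10^5 → turbulent
ε/D = 0.88/323 = 0.00272
Haaland: f = 0.02581
h_f = f(L/D)V²/(2g) = 0.02581·(1570/0.323)·1.818²/(2·9.81) = 21.14 m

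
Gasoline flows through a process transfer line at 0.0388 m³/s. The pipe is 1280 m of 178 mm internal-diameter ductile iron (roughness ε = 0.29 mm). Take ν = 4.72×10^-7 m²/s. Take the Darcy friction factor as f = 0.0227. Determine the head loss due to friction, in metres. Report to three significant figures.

V = 4Q/(πD²) = 4·0.0388/(π·0.178²) = 1.559 m/s
h_f = f(L/D)V²/(2g) = 0.02270·(1280/0.178)·1.559²/(2·9.81) = 20.23 m

h_f ≈ 20.2 m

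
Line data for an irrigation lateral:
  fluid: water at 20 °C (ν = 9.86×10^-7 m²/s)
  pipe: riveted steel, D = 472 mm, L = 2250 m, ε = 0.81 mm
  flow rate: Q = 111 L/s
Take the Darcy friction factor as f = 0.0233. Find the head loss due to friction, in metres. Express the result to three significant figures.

h_f ≈ 2.28 m

V = 4Q/(πD²) = 4·0.111/(π·0.472²) = 0.6344 m/s
h_f = f(L/D)V²/(2g) = 0.02330·(2250/0.472)·0.6344²/(2·9.81) = 2.278 m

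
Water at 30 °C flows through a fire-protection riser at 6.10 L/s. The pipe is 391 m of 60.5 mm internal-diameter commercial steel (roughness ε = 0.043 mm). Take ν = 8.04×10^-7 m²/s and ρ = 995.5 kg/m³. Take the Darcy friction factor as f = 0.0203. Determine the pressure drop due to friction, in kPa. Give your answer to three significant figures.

Δp ≈ 294 kPa

V = 4Q/(πD²) = 4·0.00610/(π·0.0605²) = 2.122 m/s
h_f = f(L/D)V²/(2g) = 0.02030·(391/0.0605)·2.122²/(2·9.81) = 30.11 m
Δp = ρg·h_f = 995.5·9.81·30.11 = 294.0 kPa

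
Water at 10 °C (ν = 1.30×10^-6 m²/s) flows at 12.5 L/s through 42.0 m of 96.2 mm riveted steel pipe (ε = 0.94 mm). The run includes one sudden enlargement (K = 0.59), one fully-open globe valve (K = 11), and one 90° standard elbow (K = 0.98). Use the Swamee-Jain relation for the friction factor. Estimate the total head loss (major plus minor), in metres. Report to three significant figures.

V = 4Q/(πD²) = 1.720 m/s; V²/2g = 0.1507 m
Re = 1.27×10^5, ε/D = 0.00977 → f = 0.03830 (Swamee-Jain)
Major: h_f = f(L/D)·V²/2g = 0.03830·436.6·0.1507 = 2.521 m
Minor: ΣK = 12.6; h_m = ΣK·V²/2g = 1.895 m
Total H_L = 2.521 + 1.895 = 4.416 m

H_L ≈ 4.42 m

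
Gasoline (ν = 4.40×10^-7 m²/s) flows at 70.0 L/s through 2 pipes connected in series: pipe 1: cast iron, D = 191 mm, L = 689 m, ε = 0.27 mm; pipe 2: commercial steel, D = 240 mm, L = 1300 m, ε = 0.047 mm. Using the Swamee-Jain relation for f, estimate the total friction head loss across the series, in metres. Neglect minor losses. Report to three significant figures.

Pipe 1: V = 2.443 m/s, Re = 1.06×10^6, ε/D = 0.00141, f = 0.02170, h_1 = f(L/D)V²/2g = 23.82 m
Pipe 2: V = 1.547 m/s, Re = 8.44×10^5, ε/D = 1.96×10^-4, f = 0.01488, h_2 = f(L/D)V²/2g = 9.834 m
Series → Q common, losses add: H = Σh = 33.65 m

H ≈ 33.7 m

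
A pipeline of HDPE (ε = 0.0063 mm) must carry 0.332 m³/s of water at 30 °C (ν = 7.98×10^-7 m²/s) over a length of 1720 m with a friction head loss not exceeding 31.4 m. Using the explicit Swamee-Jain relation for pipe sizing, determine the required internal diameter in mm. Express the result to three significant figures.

Swamee-Jain (Type III): D = 0.66·[ε^1.25·(LQ²/(gh_f))^4.75 + ν·Q^9.4·(L/(gh_f))^5.2]^0.04
LQ²/(gh_f) = 0.6155; L/(gh_f) = 5.584
Term 1 = ε^1.25·(…)^4.75 = 3.15×10^-8; Term 2 = ν·Q^9.4·(…)^5.2 = 1.93×10^-7
D = 0.66·(3.15×10^-8 + 1.93×10^-7)^0.04 = 0.3577 m = 358 mm
Check: V = 3.30 m/s, Re = 1.48×10^6, f = 0.01141, h_f = 30.5 m ≈ 31.4 m ✓

D ≈ 358 mm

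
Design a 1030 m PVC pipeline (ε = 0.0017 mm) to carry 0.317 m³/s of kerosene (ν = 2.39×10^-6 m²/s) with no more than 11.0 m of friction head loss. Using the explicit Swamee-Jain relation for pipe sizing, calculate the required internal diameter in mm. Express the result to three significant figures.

Swamee-Jain (Type III): D = 0.66·[ε^1.25·(LQ²/(gh_f))^4.75 + ν·Q^9.4·(L/(gh_f))^5.2]^0.04
LQ²/(gh_f) = 0.9592; L/(gh_f) = 9.545
Term 1 = ε^1.25·(…)^4.75 = 5.04×10^-8; Term 2 = ν·Q^9.4·(…)^5.2 = 6.07×10^-6
D = 0.66·(5.04×10^-8 + 6.07×10^-6)^0.04 = 0.4083 m = 408 mm
Check: V = 2.42 m/s, Re = 4.14×10^5, f = 0.01361, h_f = 10.3 m ≈ 11.0 m ✓

D ≈ 408 mm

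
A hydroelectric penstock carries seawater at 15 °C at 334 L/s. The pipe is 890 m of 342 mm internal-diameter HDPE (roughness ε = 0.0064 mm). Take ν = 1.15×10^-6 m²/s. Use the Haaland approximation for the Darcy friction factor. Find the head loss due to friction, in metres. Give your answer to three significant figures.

V = 4Q/(πD²) = 4·0.334/(π·0.342²) = 3.636 m/s
Re = VD/ν = 3.636·0.342/1.15×10^-6 = 1.08×10^6 → turbulent
ε/D = 0.0064/342 = 1.87×10^-5
Haaland: f = 0.01180
h_f = f(L/D)V²/(2g) = 0.01180·(890/0.342)·3.636²/(2·9.81) = 20.70 m

h_f ≈ 20.7 m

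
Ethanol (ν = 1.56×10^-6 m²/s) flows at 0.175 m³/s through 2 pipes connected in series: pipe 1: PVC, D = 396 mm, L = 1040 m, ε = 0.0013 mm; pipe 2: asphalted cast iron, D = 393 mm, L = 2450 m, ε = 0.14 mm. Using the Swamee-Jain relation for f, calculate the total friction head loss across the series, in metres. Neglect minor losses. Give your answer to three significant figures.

Pipe 1: V = 1.421 m/s, Re = 3.61×10^5, ε/D = 3.28×10^-6, f = 0.01393, h_1 = f(L/D)V²/2g = 3.765 m
Pipe 2: V = 1.443 m/s, Re = 3.63×10^5, ε/D = 3.56×10^-4, f = 0.01718, h_2 = f(L/D)V²/2g = 11.36 m
Series → Q common, losses add: H = Σh = 15.12 m

H ≈ 15.1 m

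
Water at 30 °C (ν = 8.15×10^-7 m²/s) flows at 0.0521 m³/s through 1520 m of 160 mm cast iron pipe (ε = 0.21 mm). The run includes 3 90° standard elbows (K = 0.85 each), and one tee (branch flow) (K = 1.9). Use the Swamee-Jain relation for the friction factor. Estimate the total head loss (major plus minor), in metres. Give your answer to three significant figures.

H_L ≈ 71.8 m

V = 4Q/(πD²) = 2.591 m/s; V²/2g = 0.3422 m
Re = 5.09×10^5, ε/D = 0.00131 → f = 0.02161 (Swamee-Jain)
Major: h_f = f(L/D)·V²/2g = 0.02161·9500·0.3422 = 70.25 m
Minor: ΣK = 4.45; h_m = ΣK·V²/2g = 1.523 m
Total H_L = 70.25 + 1.523 = 71.77 m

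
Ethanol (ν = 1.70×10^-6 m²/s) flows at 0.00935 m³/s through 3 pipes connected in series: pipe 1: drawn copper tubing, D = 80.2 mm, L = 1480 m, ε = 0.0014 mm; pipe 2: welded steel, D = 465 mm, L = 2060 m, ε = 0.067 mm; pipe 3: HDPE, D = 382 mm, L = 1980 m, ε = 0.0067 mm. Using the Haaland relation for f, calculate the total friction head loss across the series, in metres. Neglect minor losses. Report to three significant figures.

H ≈ 59.4 m

Pipe 1: V = 1.851 m/s, Re = 8.73×10^4, ε/D = 1.75×10^-5, f = 0.01840, h_1 = f(L/D)V²/2g = 59.29 m
Pipe 2: V = 0.05506 m/s, Re = 1.51×10^4, ε/D = 1.44×10^-4, f = 0.02788, h_2 = f(L/D)V²/2g = 0.01908 m
Pipe 3: V = 0.08158 m/s, Re = 1.83×10^4, ε/D = 1.75×10^-5, f = 0.02634, h_3 = f(L/D)V²/2g = 0.04632 m
Series → Q common, losses add: H = Σh = 59.35 m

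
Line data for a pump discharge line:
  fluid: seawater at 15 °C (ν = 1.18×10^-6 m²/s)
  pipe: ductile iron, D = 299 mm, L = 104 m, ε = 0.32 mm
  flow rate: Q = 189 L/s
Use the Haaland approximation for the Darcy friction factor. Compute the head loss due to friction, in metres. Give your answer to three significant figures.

h_f ≈ 2.62 m

V = 4Q/(πD²) = 4·0.189/(π·0.299²) = 2.692 m/s
Re = VD/ν = 2.692·0.299/1.18×10^-6 = 6.82×10^5 → turbulent
ε/D = 0.32/299 = 0.00107
Haaland: f = 0.02037
h_f = f(L/D)V²/(2g) = 0.02037·(104/0.299)·2.692²/(2·9.81) = 2.617 m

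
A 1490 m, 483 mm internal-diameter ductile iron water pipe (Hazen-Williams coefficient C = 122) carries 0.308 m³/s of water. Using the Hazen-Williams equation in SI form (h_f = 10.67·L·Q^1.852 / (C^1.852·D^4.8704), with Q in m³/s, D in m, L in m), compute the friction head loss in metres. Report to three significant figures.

h_f ≈ 8.50 m

h_f = 10.67·1490·0.308^1.852 / (122^1.852·0.483^4.8704) = 8.502 m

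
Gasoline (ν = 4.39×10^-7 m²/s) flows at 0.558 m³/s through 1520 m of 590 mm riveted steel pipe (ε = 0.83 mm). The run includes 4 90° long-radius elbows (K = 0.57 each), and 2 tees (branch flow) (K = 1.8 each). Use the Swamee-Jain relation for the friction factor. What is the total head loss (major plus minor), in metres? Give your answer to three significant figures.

H_L ≈ 13.0 m

V = 4Q/(πD²) = 2.041 m/s; V²/2g = 0.2123 m
Re = 2.74×10^6, ε/D = 0.00141 → f = 0.02151 (Swamee-Jain)
Major: h_f = f(L/D)·V²/2g = 0.02151·2576·0.2123 = 11.76 m
Minor: ΣK = 5.88; h_m = ΣK·V²/2g = 1.248 m
Total H_L = 11.76 + 1.248 = 13.01 m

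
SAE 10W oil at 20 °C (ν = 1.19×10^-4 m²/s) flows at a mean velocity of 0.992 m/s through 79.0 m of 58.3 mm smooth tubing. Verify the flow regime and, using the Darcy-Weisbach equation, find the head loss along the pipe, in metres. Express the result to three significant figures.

h_f ≈ 8.95 m

Re = VD/ν = 0.992·0.05830/1.19×10^-4 = 486 → laminar (Re < 2300)
f = 64/Re = 0.1317
h_f = f(L/D)V²/(2g) = 0.1317·(79.0/0.05830)·0.992²/(2·9.81) = 8.950 m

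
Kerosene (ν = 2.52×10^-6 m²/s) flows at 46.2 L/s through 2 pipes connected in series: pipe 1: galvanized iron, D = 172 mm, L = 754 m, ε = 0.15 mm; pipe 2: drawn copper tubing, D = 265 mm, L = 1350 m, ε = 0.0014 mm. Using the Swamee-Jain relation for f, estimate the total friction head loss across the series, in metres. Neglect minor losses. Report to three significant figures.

H ≈ 22.1 m

Pipe 1: V = 1.988 m/s, Re = 1.36×10^5, ε/D = 8.72×10^-4, f = 0.02128, h_1 = f(L/D)V²/2g = 18.80 m
Pipe 2: V = 0.8376 m/s, Re = 8.81×10^4, ε/D = 5.28×10^-6, f = 0.01838, h_2 = f(L/D)V²/2g = 3.348 m
Series → Q common, losses add: H = Σh = 22.15 m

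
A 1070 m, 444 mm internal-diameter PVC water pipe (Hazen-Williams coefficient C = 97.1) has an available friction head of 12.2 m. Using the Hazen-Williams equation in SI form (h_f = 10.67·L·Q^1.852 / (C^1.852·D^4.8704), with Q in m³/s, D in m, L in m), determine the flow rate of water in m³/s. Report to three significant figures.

Q ≈ 0.285 m³/s

Rearranging: Q = [h_f·C^1.852·D^4.8704 / (10.67·L)]^(1/1.852)
Q = [12.2·97.1^1.852·0.444^4.8704 / (10.67·1070)]^0.540 = 0.2855 m³/s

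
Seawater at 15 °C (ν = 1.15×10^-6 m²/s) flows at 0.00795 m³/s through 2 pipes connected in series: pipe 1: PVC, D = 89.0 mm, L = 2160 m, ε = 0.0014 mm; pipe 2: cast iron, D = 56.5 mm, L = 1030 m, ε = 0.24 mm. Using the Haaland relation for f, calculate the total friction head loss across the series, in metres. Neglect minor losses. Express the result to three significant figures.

Pipe 1: V = 1.278 m/s, Re = 9.89×10^4, ε/D = 1.57×10^-5, f = 0.01792, h_1 = f(L/D)V²/2g = 36.21 m
Pipe 2: V = 3.171 m/s, Re = 1.56×10^5, ε/D = 0.00425, f = 0.02959, h_2 = f(L/D)V²/2g = 276.5 m
Series → Q common, losses add: H = Σh = 312.7 m

H ≈ 313 m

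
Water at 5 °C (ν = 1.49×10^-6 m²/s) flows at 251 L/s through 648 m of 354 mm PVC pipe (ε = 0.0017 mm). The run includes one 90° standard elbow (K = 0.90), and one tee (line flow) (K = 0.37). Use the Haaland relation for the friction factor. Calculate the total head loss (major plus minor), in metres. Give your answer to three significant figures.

H_L ≈ 8.12 m

V = 4Q/(πD²) = 2.550 m/s; V²/2g = 0.3315 m
Re = 6.06×10^5, ε/D = 4.80×10^-6 → f = 0.01269 (Haaland)
Major: h_f = f(L/D)·V²/2g = 0.01269·1831·0.3315 = 7.697 m
Minor: ΣK = 1.27; h_m = ΣK·V²/2g = 0.4210 m
Total H_L = 7.697 + 0.4210 = 8.118 m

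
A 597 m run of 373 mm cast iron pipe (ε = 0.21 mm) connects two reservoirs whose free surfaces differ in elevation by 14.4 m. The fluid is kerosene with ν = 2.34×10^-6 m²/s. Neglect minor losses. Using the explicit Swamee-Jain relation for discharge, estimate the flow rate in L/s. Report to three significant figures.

Q ≈ 342 L/s

Swamee-Jain (Type II): Q = -0.965·√(gD⁵h_f/L)·ln[ε/(3.7D) + √(3.17ν²L/(gD³h_f))]
√(gD⁵h_f/L) = √(9.81·0.373⁵·14.4/597) = 0.04133
ε/(3.7D) = 1.52×10^-4; √(3.17ν²L/(gD³h_f)) = 3.76×10^-5
Q = -0.965·0.04133·ln(1.898×10^-4) = 0.3418 m³/s
Check: V = 3.13 m/s, Re = 4.99×10^5, f = 0.01816, h_f = 14.5 m ≈ 14.4 m ✓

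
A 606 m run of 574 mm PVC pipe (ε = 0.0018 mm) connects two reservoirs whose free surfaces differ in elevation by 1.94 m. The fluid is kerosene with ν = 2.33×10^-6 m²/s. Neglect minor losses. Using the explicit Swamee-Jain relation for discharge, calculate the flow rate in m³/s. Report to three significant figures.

Q ≈ 0.419 m³/s

Swamee-Jain (Type II): Q = -0.965·√(gD⁵h_f/L)·ln[ε/(3.7D) + √(3.17ν²L/(gD³h_f))]
√(gD⁵h_f/L) = √(9.81·0.574⁵·1.94/606) = 0.04424
ε/(3.7D) = 8.48×10^-7; √(3.17ν²L/(gD³h_f)) = 5.38×10^-5
Q = -0.965·0.04424·ln(5.468×10^-5) = 0.4189 m³/s
Check: V = 1.62 m/s, Re = 3.99×10^5, f = 0.01368, h_f = 1.93 m ≈ 1.94 m ✓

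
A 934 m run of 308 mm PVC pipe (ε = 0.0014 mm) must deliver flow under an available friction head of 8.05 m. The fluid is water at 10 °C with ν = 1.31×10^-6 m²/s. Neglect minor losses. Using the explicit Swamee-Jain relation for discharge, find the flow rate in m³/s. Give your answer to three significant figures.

Q ≈ 0.147 m³/s

Swamee-Jain (Type II): Q = -0.965·√(gD⁵h_f/L)·ln[ε/(3.7D) + √(3.17ν²L/(gD³h_f))]
√(gD⁵h_f/L) = √(9.81·0.308⁵·8.05/934) = 0.01531
ε/(3.7D) = 1.23×10^-6; √(3.17ν²L/(gD³h_f)) = 4.69×10^-5
Q = -0.965·0.01531·ln(4.815×10^-5) = 0.1469 m³/s
Check: V = 1.97 m/s, Re = 4.63×10^5, f = 0.01334, h_f = 8.01 m ≈ 8.05 m ✓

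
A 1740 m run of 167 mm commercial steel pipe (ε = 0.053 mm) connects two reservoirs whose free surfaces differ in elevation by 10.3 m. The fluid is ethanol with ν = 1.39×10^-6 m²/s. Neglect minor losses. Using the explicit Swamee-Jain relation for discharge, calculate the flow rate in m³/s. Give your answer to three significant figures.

Swamee-Jain (Type II): Q = -0.965·√(gD⁵h_f/L)·ln[ε/(3.7D) + √(3.17ν²L/(gD³h_f))]
√(gD⁵h_f/L) = √(9.81·0.167⁵·10.3/1740) = 0.002746
ε/(3.7D) = 8.58×10^-5; √(3.17ν²L/(gD³h_f)) = 1.50×10^-4
Q = -0.965·0.002746·ln(2.363×10^-4) = 0.02213 m³/s
Check: V = 1.01 m/s, Re = 1.21×10^5, f = 0.01905, h_f = 10.3 m ≈ 10.3 m ✓

Q ≈ 0.0221 m³/s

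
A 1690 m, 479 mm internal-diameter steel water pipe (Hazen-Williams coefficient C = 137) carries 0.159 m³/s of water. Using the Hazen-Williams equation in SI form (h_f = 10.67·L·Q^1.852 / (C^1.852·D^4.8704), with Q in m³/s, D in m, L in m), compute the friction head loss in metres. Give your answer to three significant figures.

h_f = 10.67·1690·0.159^1.852 / (137^1.852·0.479^4.8704) = 2.381 m

h_f ≈ 2.38 m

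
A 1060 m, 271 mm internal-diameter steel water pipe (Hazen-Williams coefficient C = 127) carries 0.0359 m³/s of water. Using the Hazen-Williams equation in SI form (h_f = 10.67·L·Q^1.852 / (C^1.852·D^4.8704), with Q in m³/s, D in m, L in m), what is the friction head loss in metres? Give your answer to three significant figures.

h_f ≈ 1.75 m

h_f = 10.67·1060·0.0359^1.852 / (127^1.852·0.271^4.8704) = 1.750 m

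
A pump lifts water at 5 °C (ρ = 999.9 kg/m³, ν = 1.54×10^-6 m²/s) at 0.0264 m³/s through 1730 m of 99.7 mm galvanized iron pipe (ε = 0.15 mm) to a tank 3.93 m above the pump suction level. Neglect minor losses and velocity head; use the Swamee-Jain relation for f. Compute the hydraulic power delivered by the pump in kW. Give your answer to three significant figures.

P_hyd ≈ 61.0 kW

V = 4Q/(πD²) = 3.382 m/s; Re = 2.19×10^5; ε/D = 0.00150; f = 0.02290
h_f = f(L/D)V²/2g = 231.6 m
Total head H = z + h_f = 3.93 + 231.6 = 235.5 m
P_hyd = ρgQH = 999.9·9.81·0.0264·235.5 = 60.99 kW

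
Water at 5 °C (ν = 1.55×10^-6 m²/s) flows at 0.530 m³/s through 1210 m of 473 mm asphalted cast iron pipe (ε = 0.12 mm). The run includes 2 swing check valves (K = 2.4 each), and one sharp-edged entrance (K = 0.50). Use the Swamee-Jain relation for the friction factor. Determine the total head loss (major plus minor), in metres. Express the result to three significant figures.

H_L ≈ 20.7 m

V = 4Q/(πD²) = 3.016 m/s; V²/2g = 0.4637 m
Re = 9.20×10^5, ε/D = 2.54×10^-4 → f = 0.01539 (Swamee-Jain)
Major: h_f = f(L/D)·V²/2g = 0.01539·2558·0.4637 = 18.25 m
Minor: ΣK = 5.30; h_m = ΣK·V²/2g = 2.458 m
Total H_L = 18.25 + 2.458 = 20.71 m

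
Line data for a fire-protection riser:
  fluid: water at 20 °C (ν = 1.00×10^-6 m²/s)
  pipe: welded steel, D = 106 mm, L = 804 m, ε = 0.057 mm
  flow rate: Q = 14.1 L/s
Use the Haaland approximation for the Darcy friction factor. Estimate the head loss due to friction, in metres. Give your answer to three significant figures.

h_f ≈ 18.9 m

V = 4Q/(πD²) = 4·0.0141/(π·0.106²) = 1.598 m/s
Re = VD/ν = 1.598·0.106/1.00×10^-6 = 1.69×10^5 → turbulent
ε/D = 0.057/106 = 5.38×10^-4
Haaland: f = 0.01911
h_f = f(L/D)V²/(2g) = 0.01911·(804/0.106)·1.598²/(2·9.81) = 18.86 m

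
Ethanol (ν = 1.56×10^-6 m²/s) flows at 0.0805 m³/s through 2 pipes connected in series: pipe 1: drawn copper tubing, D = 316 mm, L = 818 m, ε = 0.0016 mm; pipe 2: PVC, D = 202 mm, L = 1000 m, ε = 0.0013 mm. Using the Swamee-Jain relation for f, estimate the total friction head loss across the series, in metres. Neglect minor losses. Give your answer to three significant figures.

H ≈ 24.8 m

Pipe 1: V = 1.026 m/s, Re = 2.08×10^5, ε/D = 5.06×10^-6, f = 0.01546, h_1 = f(L/D)V²/2g = 2.149 m
Pipe 2: V = 2.512 m/s, Re = 3.25×10^5, ε/D = 6.44×10^-6, f = 0.01424, h_2 = f(L/D)V²/2g = 22.67 m
Series → Q common, losses add: H = Σh = 24.82 m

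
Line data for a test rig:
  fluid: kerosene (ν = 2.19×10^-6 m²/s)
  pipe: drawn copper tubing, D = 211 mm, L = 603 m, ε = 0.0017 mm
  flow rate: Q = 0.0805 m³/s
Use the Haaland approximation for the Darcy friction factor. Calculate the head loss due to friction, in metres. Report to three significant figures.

h_f ≈ 11.8 m

V = 4Q/(πD²) = 4·0.0805/(π·0.211²) = 2.302 m/s
Re = VD/ν = 2.302·0.211/2.19×10^-6 = 2.22×10^5 → turbulent
ε/D = 0.0017/211 = 8.06×10^-6
Haaland: f = 0.01524
h_f = f(L/D)V²/(2g) = 0.01524·(603/0.211)·2.302²/(2·9.81) = 11.77 m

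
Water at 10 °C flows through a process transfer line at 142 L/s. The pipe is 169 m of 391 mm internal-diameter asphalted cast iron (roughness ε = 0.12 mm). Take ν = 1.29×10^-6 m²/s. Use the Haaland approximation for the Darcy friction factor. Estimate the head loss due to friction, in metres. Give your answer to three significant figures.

h_f ≈ 0.511 m

V = 4Q/(πD²) = 4·0.142/(π·0.391²) = 1.183 m/s
Re = VD/ν = 1.183·0.391/1.29×10^-6 = 3.58×10^5 → turbulent
ε/D = 0.12/391 = 3.07×10^-4
Haaland: f = 0.01660
h_f = f(L/D)V²/(2g) = 0.01660·(169/0.391)·1.183²/(2·9.81) = 0.5114 m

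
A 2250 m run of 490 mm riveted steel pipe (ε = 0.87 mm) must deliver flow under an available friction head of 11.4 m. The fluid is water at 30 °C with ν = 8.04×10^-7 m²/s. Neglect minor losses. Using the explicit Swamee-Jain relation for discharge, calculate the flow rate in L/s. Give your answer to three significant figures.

Q ≈ 275 L/s

Swamee-Jain (Type II): Q = -0.965·√(gD⁵h_f/L)·ln[ε/(3.7D) + √(3.17ν²L/(gD³h_f))]
√(gD⁵h_f/L) = √(9.81·0.490⁵·11.4/2250) = 0.03747
ε/(3.7D) = 4.80×10^-4; √(3.17ν²L/(gD³h_f)) = 1.87×10^-5
Q = -0.965·0.03747·ln(4.986×10^-4) = 0.2749 m³/s
Check: V = 1.46 m/s, Re = 8.89×10^5, f = 0.02301, h_f = 11.4 m ≈ 11.4 m ✓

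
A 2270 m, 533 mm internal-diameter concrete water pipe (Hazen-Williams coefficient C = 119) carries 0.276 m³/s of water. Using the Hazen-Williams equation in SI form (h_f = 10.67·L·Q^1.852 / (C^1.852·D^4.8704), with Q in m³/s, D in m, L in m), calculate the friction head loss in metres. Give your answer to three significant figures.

h_f = 10.67·2270·0.276^1.852 / (119^1.852·0.533^4.8704) = 6.852 m

h_f ≈ 6.85 m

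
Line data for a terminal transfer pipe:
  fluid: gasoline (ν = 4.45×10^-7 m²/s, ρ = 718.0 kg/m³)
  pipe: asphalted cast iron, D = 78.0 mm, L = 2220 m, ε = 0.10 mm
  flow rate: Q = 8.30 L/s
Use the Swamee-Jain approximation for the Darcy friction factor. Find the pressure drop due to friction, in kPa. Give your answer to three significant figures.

Δp ≈ 673 kPa

V = 4Q/(πD²) = 4·0.00830/(π·0.0780²) = 1.737 m/s
Re = VD/ν = 1.737·0.0780/4.45×10^-7 = 3.04×10^5 → turbulent
ε/D = 0.10/78.0 = 0.00128
Swamee-Jain: f = 0.02183
h_f = f(L/D)V²/(2g) = 0.02183·(2220/0.0780)·1.737²/(2·9.81) = 95.56 m
Δp = ρg·h_f = 718.0·9.81·95.56 = 673.1 kPa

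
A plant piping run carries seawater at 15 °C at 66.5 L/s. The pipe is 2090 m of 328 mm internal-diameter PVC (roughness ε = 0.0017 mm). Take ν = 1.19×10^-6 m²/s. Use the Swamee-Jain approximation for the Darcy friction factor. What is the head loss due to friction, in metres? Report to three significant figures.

h_f ≈ 3.09 m

V = 4Q/(πD²) = 4·0.0665/(π·0.328²) = 0.7870 m/s
Re = VD/ν = 0.7870·0.328/1.19×10^-6 = 2.17×10^5 → turbulent
ε/D = 0.0017/328 = 5.18×10^-6
Swamee-Jain: f = 0.01534
h_f = f(L/D)V²/(2g) = 0.01534·(2090/0.328)·0.7870²/(2·9.81) = 3.086 m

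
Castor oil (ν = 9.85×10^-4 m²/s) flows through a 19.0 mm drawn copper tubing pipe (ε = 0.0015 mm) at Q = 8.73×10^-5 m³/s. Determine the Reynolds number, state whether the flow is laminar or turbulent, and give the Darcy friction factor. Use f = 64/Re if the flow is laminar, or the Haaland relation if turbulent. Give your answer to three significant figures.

V = 4Q/(πD²) = 0.3079 m/s
Re = VD/ν = 0.3079·0.0190/9.85×10^-4 = 5.94
Re < 2300 → laminar → f = 64/Re = 10.78

Re ≈ 5.94; laminar; f = 64/Re ≈ 10.8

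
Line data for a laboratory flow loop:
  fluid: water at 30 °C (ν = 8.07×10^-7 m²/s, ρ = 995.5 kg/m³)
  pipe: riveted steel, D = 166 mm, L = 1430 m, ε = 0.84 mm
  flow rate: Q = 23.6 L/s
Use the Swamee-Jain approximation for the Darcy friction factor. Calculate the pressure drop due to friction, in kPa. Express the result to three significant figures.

V = 4Q/(πD²) = 4·0.0236/(π·0.166²) = 1.090 m/s
Re = VD/ν = 1.090·0.166/8.07×10^-7 = 2.24×10^5 → turbulent
ε/D = 0.84/166 = 0.00506
Swamee-Jain: f = 0.03106
h_f = f(L/D)V²/(2g) = 0.03106·(1430/0.166)·1.090²/(2·9.81) = 16.22 m
Δp = ρg·h_f = 995.5·9.81·16.22 = 158.4 kPa

Δp ≈ 158 kPa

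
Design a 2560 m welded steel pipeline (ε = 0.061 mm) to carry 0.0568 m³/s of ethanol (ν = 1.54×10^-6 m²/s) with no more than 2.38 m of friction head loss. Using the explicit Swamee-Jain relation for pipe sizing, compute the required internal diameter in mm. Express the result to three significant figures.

D ≈ 353 mm

Swamee-Jain (Type III): D = 0.66·[ε^1.25·(LQ²/(gh_f))^4.75 + ν·Q^9.4·(L/(gh_f))^5.2]^0.04
LQ²/(gh_f) = 0.3537; L/(gh_f) = 109.6
Term 1 = ε^1.25·(…)^4.75 = 3.87×10^-8; Term 2 = ν·Q^9.4·(…)^5.2 = 1.22×10^-7
D = 0.66·(3.87×10^-8 + 1.22×10^-7)^0.04 = 0.3530 m = 353 mm
Check: V = 0.580 m/s, Re = 1.33×10^5, f = 0.01799, h_f = 2.24 m ≈ 2.38 m ✓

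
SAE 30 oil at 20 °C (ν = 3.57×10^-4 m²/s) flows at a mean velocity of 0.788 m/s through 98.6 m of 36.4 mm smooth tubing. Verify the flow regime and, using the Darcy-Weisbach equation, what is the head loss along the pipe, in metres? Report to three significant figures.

Re = VD/ν = 0.788·0.03640/3.57×10^-4 = 80.3 → laminar (Re < 2300)
f = 64/Re = 0.7966
h_f = f(L/D)V²/(2g) = 0.7966·(98.6/0.03640)·0.788²/(2·9.81) = 68.29 m

h_f ≈ 68.3 m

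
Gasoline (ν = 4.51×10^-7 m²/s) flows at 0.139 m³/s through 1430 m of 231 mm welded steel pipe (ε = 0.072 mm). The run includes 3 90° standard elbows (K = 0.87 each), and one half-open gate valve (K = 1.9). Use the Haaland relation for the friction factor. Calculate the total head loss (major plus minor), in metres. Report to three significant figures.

H_L ≈ 56.2 m

V = 4Q/(πD²) = 3.317 m/s; V²/2g = 0.5607 m
Re = 1.70×10^6, ε/D = 3.12×10^-4 → f = 0.01546 (Haaland)
Major: h_f = f(L/D)·V²/2g = 0.01546·6190·0.5607 = 53.67 m
Minor: ΣK = 4.51; h_m = ΣK·V²/2g = 2.529 m
Total H_L = 53.67 + 2.529 = 56.20 m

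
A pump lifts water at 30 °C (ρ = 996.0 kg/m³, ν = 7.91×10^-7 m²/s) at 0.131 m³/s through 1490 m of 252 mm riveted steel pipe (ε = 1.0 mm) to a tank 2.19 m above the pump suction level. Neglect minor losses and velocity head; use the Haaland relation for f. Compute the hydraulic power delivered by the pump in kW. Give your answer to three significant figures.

V = 4Q/(πD²) = 2.627 m/s; Re = 8.37×10^5; ε/D = 0.00397; f = 0.02853
h_f = f(L/D)V²/2g = 59.31 m
Total head H = z + h_f = 2.19 + 59.31 = 61.50 m
P_hyd = ρgQH = 996.0·9.81·0.131·61.50 = 78.72 kW

P_hyd ≈ 78.7 kW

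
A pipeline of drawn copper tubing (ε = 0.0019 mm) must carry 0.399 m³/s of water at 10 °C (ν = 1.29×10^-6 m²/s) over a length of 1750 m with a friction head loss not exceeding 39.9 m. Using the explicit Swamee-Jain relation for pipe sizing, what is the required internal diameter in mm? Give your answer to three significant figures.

Swamee-Jain (Type III): D = 0.66·[ε^1.25·(LQ²/(gh_f))^4.75 + ν·Q^9.4·(L/(gh_f))^5.2]^0.04
LQ²/(gh_f) = 0.7118; L/(gh_f) = 4.471
Term 1 = ε^1.25·(…)^4.75 = 1.40×10^-8; Term 2 = ν·Q^9.4·(…)^5.2 = 5.52×10^-7
D = 0.66·(1.40×10^-8 + 5.52×10^-7)^0.04 = 0.3712 m = 371 mm
Check: V = 3.69 m/s, Re = 1.06×10^6, f = 0.01163, h_f = 38.0 m ≈ 39.9 m ✓

D ≈ 371 mm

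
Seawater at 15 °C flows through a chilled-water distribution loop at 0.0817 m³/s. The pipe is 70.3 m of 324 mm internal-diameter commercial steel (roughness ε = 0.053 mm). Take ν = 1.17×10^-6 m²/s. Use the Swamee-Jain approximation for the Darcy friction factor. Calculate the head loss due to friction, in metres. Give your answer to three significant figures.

V = 4Q/(πD²) = 4·0.0817/(π·0.324²) = 0.9909 m/s
Re = VD/ν = 0.9909·0.324/1.17×10^-6 = 2.74×10^5 → turbulent
ε/D = 0.053/324 = 1.64×10^-4
Swamee-Jain: f = 0.01618
h_f = f(L/D)V²/(2g) = 0.01618·(70.3/0.324)·0.9909²/(2·9.81) = 0.1757 m

h_f ≈ 0.176 m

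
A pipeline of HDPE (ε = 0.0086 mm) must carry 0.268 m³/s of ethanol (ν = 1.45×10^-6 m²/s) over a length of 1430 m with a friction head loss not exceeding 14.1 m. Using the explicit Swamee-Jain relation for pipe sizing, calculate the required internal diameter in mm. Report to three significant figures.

Swamee-Jain (Type III): D = 0.66·[ε^1.25·(LQ²/(gh_f))^4.75 + ν·Q^9.4·(L/(gh_f))^5.2]^0.04
LQ²/(gh_f) = 0.7425; L/(gh_f) = 10.34
Term 1 = ε^1.25·(…)^4.75 = 1.13×10^-7; Term 2 = ν·Q^9.4·(…)^5.2 = 1.15×10^-6
D = 0.66·(1.13×10^-7 + 1.15×10^-6)^0.04 = 0.3834 m = 383 mm
Check: V = 2.32 m/s, Re = 6.14×10^5, f = 0.01302, h_f = 13.3 m ≈ 14.1 m ✓

D ≈ 383 mm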